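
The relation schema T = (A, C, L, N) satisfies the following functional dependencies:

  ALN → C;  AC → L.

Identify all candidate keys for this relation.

(A, C, N), (A, L, N)

Attributes A, N never appear on any right-hand side, so every candidate key must contain {A, N}.
{A, N}⁺ = {A, N}, which is not all of the schema, so we must add further attributes.
{A, C, N}⁺: AC→L adds L → {A, C, L, N}. Minimal: {C, N}⁺ = {C, N}; {A, N}⁺ = {A, N}; {A, C}⁺ = {A, C, L} — none reach the full schema.
{A, L, N}⁺: ALN→C adds C → {A, C, L, N}. Minimal: {L, N}⁺ = {L, N}; {A, N}⁺ = {A, N}; {A, L}⁺ = {A, L} — none reach the full schema.
Any other superkey contains one of these as a subset, so there are no further candidate keys.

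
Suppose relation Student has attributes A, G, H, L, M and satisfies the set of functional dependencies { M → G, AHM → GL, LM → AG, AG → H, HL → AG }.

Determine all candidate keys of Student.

Attribute M never appears on the right-hand side of any dependency, so M must belong to every candidate key.
{M}⁺ = {G, M}, which is not all of the schema, so we must add further attributes.
{A, M}⁺: M→G adds G; AG→H adds H; AHM→GL adds L → {A, G, H, L, M}.
{L, M}⁺: M→G adds G; LM→AG adds A; AG→H adds H → {A, G, H, L, M}.

AM, LM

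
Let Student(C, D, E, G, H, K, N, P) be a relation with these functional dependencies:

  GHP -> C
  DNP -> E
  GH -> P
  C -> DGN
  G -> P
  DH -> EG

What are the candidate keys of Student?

Attributes H, K never appear on any right-hand side, so every candidate key must contain {H, K}.
{H, K}⁺ = {H, K}, which is not all of the schema, so we must add further attributes.
{C, H, K}⁺: C→DGN adds D, G, N; G→P adds P; DH→EG adds E → {C, D, E, G, H, K, N, P}. Minimal: {H, K}⁺ = {H, K}; {C, K}⁺ = {C, D, E, G, K, N, P}; {C, H}⁺ = {C, D, E, G, H, N, P} — none reach the full schema.
{D, H, K}⁺: DH→EG adds E, G; GH→P adds P; GHP→C adds C; C→DGN adds N → {C, D, E, G, H, K, N, P}. Minimal: {H, K}⁺ = {H, K}; {D, K}⁺ = {D, K}; {D, H}⁺ = {C, D, E, G, H, N, P} — none reach the full schema.
{G, H, K}⁺: GH→P adds P; GHP→C adds C; C→DGN adds D, N; DH→EG adds E → {C, D, E, G, H, K, N, P}. Minimal: {H, K}⁺ = {H, K}; {G, K}⁺ = {G, K, P}; {G, H}⁺ = {C, D, E, G, H, N, P} — none reach the full schema.
Any other superkey contains one of these as a subset, so there are no further candidate keys.

(C, H, K), (D, H, K), (G, H, K)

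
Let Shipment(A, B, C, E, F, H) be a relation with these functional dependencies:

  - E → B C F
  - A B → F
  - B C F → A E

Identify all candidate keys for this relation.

EH, ABCH, BCFH

Attribute H never appears on the right-hand side of any dependency, so H must belong to every candidate key.
{H}⁺ = {H}, which is not all of the schema, so we must add further attributes.
{E, H}⁺: E→BCF adds B, C, F; BCF→AE adds A → {A, B, C, E, F, H}. Minimal: {H}⁺ = {H}; {E}⁺ = {A, B, C, E, F} — none reach the full schema.
{A, B, C, H}⁺: AB→F adds F; BCF→AE adds E → {A, B, C, E, F, H}. Minimal: {B, C, H}⁺ = {B, C, H}; {A, C, H}⁺ = {A, C, H}; {A, B, H}⁺ = {A, B, F, H}; … — none reach the full schema.
{B, C, F, H}⁺: BCF→AE adds A, E → {A, B, C, E, F, H}. Minimal: {C, F, H}⁺ = {C, F, H}; {B, F, H}⁺ = {B, F, H}; {B, C, H}⁺ = {B, C, H}; … — none reach the full schema.
Any other superkey contains one of these as a subset, so there are no further candidate keys.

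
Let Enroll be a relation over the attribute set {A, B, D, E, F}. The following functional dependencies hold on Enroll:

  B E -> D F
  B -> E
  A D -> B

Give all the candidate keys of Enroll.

{A, B}, {A, D}

Attribute A never appears on the right-hand side of any dependency, so A must belong to every candidate key.
{A}⁺ = {A}, which is not all of the schema, so we must add further attributes.
{A, B}⁺: B→E adds E; BE→DF adds D, F → {A, B, D, E, F}.
{A, D}⁺: AD→B adds B; B→E adds E; BE→DF adds F → {A, B, D, E, F}.
Any other superkey contains one of these as a subset, so there are no further candidate keys.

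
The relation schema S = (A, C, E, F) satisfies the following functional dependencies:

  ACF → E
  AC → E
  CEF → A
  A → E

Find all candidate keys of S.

{A, C, F}, {C, E, F}

{A, C, F}⁺: ACF→E adds E → {A, C, E, F}.
{C, E, F}⁺: CEF→A adds A → {A, C, E, F}.
Any other superkey contains one of these as a subset, so there are no further candidate keys.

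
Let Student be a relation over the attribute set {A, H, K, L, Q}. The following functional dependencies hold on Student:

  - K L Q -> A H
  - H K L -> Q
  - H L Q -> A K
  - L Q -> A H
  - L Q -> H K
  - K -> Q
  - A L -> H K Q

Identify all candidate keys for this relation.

Attribute L never appears on the right-hand side of any dependency, so L must belong to every candidate key.
{L}⁺ = {L}, which is not all of the schema, so we must add further attributes.
{A, L}⁺: AL→HKQ adds H, K, Q → {A, H, K, L, Q}. Minimal: {L}⁺ = {L}; {A}⁺ = {A} — none reach the full schema.
{K, L}⁺: K→Q adds Q; KLQ→AH adds A, H → {A, H, K, L, Q}. Minimal: {L}⁺ = {L}; {K}⁺ = {K, Q} — none reach the full schema.
{L, Q}⁺: LQ→AH adds A, H; LQ→HK adds K → {A, H, K, L, Q}. Minimal: {Q}⁺ = {Q}; {L}⁺ = {L} — none reach the full schema.
Any other superkey contains one of these as a subset, so there are no further candidate keys.

{A, L}; {K, L}; {L, Q}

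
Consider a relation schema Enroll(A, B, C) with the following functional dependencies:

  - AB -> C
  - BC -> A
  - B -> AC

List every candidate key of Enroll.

Attribute B never appears on the right-hand side of any dependency, so B must belong to every candidate key.
{B}⁺ = {A, B, C}, which is all of the schema, so {B} is the only candidate key.

{B}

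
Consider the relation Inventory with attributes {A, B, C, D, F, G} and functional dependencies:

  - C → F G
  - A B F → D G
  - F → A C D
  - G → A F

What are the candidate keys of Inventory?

Attribute B never appears on the right-hand side of any dependency, so B must belong to every candidate key.
{B}⁺ = {B}, which is not all of the schema, so we must add further attributes.
{B, C}⁺: C→FG adds F, G; F→ACD adds A, D → {A, B, C, D, F, G}. Minimal: {C}⁺ = {A, C, D, F, G}; {B}⁺ = {B} — none reach the full schema.
{B, F}⁺: F→ACD adds A, C, D; C→FG adds G → {A, B, C, D, F, G}. Minimal: {F}⁺ = {A, C, D, F, G}; {B}⁺ = {B} — none reach the full schema.
{B, G}⁺: G→AF adds A, F; ABF→DG adds D; F→ACD adds C → {A, B, C, D, F, G}. Minimal: {G}⁺ = {A, C, D, F, G}; {B}⁺ = {B} — none reach the full schema.

{B, C}; {B, F}; {B, G}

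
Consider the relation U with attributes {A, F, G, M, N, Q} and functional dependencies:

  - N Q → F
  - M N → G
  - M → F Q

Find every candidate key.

Attributes A, M, N never appear on any right-hand side, so every candidate key must contain {A, M, N}.
{A, M, N}⁺ = {A, F, G, M, N, Q}, which is all of the schema, so {A, M, N} is the only candidate key.

(A, M, N)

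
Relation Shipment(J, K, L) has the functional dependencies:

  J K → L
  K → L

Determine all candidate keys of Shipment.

{J, K}

Attributes J, K never appear on any right-hand side, so every candidate key must contain {J, K}.
{J, K}⁺ = {J, K, L}, which is all of the schema, so {J, K} is the only candidate key.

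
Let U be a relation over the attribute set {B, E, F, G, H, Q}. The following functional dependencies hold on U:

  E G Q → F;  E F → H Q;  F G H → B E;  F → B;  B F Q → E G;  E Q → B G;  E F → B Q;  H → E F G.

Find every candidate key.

{H}⁺: H→EFG adds E, F, G; EF→HQ adds Q; FGH→BE adds B → {B, E, F, G, H, Q}.
{E, F}⁺: EF→HQ adds H, Q; F→B adds B; BFQ→EG adds G → {B, E, F, G, H, Q}. Minimal: {F}⁺ = {B, F}; {E}⁺ = {E} — none reach the full schema.
{E, Q}⁺: EQ→BG adds B, G; EGQ→F adds F; EF→HQ adds H → {B, E, F, G, H, Q}. Minimal: {Q}⁺ = {Q}; {E}⁺ = {E} — none reach the full schema.
{F, Q}⁺: F→B adds B; BFQ→EG adds E, G; EF→HQ adds H → {B, E, F, G, H, Q}. Minimal: {Q}⁺ = {Q}; {F}⁺ = {B, F} — none reach the full schema.

(H), (E, F), (E, Q), (F, Q)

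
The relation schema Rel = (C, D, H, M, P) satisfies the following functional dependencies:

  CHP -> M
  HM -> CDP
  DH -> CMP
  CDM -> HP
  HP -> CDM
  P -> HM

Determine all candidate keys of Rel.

{P}⁺: P→HM adds H, M; HM→CDP adds C, D → {C, D, H, M, P}.
{D, H}⁺: DH→CMP adds C, M, P → {C, D, H, M, P}.
{H, M}⁺: HM→CDP adds C, D, P → {C, D, H, M, P}.
{C, D, M}⁺: CDM→HP adds H, P → {C, D, H, M, P}.
Any other superkey contains one of these as a subset, so there are no further candidate keys.

(P); (D, H); (H, M); (C, D, M)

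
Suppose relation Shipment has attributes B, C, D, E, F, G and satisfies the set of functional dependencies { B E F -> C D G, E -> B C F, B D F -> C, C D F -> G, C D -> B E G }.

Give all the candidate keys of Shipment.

{E}, {C, D}, {B, D, F}

{E}⁺: E→BCF adds B, C, F; BEF→CDG adds D, G → {B, C, D, E, F, G}.
{C, D}⁺: CD→BEG adds B, E, G; E→BCF adds F → {B, C, D, E, F, G}.
{B, D, F}⁺: BDF→C adds C; CDF→G adds G; CD→BEG adds E → {B, C, D, E, F, G}.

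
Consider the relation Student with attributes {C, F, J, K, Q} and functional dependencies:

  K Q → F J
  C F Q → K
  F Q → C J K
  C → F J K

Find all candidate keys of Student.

{C, Q}; {F, Q}; {K, Q}

Attribute Q never appears on the right-hand side of any dependency, so Q must belong to every candidate key.
{Q}⁺ = {Q}, which is not all of the schema, so we must add further attributes.
{C, Q}⁺: C→FJK adds F, J, K → {C, F, J, K, Q}.
{F, Q}⁺: FQ→CJK adds C, J, K → {C, F, J, K, Q}.
{K, Q}⁺: KQ→FJ adds F, J; FQ→CJK adds C → {C, F, J, K, Q}.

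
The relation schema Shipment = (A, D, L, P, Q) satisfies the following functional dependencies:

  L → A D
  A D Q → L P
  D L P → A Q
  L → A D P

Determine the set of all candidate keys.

{L}; {A, D, Q}

{L}⁺: L→AD adds A, D; L→ADP adds P; DLP→AQ adds Q → {A, D, L, P, Q}.
{A, D, Q}⁺: ADQ→LP adds L, P → {A, D, L, P, Q}.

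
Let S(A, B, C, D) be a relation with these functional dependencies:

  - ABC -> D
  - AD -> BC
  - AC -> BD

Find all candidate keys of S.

{A, C}, {A, D}

Attribute A never appears on the right-hand side of any dependency, so A must belong to every candidate key.
{A}⁺ = {A}, which is not all of the schema, so we must add further attributes.
{A, C}⁺: AC→BD adds B, D → {A, B, C, D}. Minimal: {C}⁺ = {C}; {A}⁺ = {A} — none reach the full schema.
{A, D}⁺: AD→BC adds B, C → {A, B, C, D}. Minimal: {D}⁺ = {D}; {A}⁺ = {A} — none reach the full schema.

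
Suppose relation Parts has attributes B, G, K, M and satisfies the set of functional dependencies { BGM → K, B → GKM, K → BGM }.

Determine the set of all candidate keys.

B, K

{B}⁺: B→GKM adds G, K, M → {B, G, K, M}.
{K}⁺: K→BGM adds B, G, M → {B, G, K, M}.
Any other superkey contains one of these as a subset, so there are no further candidate keys.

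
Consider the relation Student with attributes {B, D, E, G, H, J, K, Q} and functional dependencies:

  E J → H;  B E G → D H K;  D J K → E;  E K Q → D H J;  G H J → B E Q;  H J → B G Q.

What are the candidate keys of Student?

{E, J}⁺: EJ→H adds H; HJ→BGQ adds B, G, Q; BEG→DHK adds D, K → {B, D, E, G, H, J, K, Q}. Minimal: {J}⁺ = {J}; {E}⁺ = {E} — none reach the full schema.
{H, J}⁺: HJ→BGQ adds B, G, Q; GHJ→BEQ adds E; BEG→DHK adds D, K → {B, D, E, G, H, J, K, Q}. Minimal: {J}⁺ = {J}; {H}⁺ = {H} — none reach the full schema.
{D, J, K}⁺: DJK→E adds E; EJ→H adds H; HJ→BGQ adds B, G, Q → {B, D, E, G, H, J, K, Q}. Minimal: {J, K}⁺ = {J, K}; {D, K}⁺ = {D, K}; {D, J}⁺ = {D, J} — none reach the full schema.
{E, K, Q}⁺: EKQ→DHJ adds D, H, J; HJ→BGQ adds B, G → {B, D, E, G, H, J, K, Q}. Minimal: {K, Q}⁺ = {K, Q}; {E, Q}⁺ = {E, Q}; {E, K}⁺ = {E, K} — none reach the full schema.
{B, E, G, Q}⁺: BEG→DHK adds D, H, K; EKQ→DHJ adds J → {B, D, E, G, H, J, K, Q}. Minimal: {E, G, Q}⁺ = {E, G, Q}; {B, G, Q}⁺ = {B, G, Q}; {B, E, Q}⁺ = {B, E, Q}; … — none reach the full schema.

(E, J), (H, J), (D, J, K), (E, K, Q), (B, E, G, Q)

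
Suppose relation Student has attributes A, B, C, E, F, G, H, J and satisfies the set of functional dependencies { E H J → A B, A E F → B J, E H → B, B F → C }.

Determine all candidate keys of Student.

Attributes E, F, G, H never appear on any right-hand side, so every candidate key must contain {E, F, G, H}.
{E, F, G, H}⁺ = {B, C, E, F, G, H}, which is not all of the schema, so we must add further attributes.
{A, E, F, G, H}⁺: AEF→BJ adds B, J; BF→C adds C → {A, B, C, E, F, G, H, J}. Minimal: {E, F, G, H}⁺ = {B, C, E, F, G, H}; {A, F, G, H}⁺ = {A, F, G, H}; {A, E, G, H}⁺ = {A, B, E, G, H}; … — none reach the full schema.
{E, F, G, H, J}⁺: EHJ→AB adds A, B; BF→C adds C → {A, B, C, E, F, G, H, J}. Minimal: {F, G, H, J}⁺ = {F, G, H, J}; {E, G, H, J}⁺ = {A, B, E, G, H, J}; {E, F, H, J}⁺ = {A, B, C, E, F, H, J}; … — none reach the full schema.
Any other superkey contains one of these as a subset, so there are no further candidate keys.

(A, E, F, G, H); (E, F, G, H, J)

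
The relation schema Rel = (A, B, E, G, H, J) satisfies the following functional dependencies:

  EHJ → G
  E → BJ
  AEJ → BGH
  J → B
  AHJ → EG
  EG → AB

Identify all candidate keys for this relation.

{A, E}⁺: E→BJ adds B, J; AEJ→BGH adds G, H → {A, B, E, G, H, J}. Minimal: {E}⁺ = {B, E, J}; {A}⁺ = {A} — none reach the full schema.
{E, G}⁺: E→BJ adds B, J; EG→AB adds A; AEJ→BGH adds H → {A, B, E, G, H, J}. Minimal: {G}⁺ = {G}; {E}⁺ = {B, E, J} — none reach the full schema.
{E, H}⁺: E→BJ adds B, J; EHJ→G adds G; EG→AB adds A → {A, B, E, G, H, J}. Minimal: {H}⁺ = {H}; {E}⁺ = {B, E, J} — none reach the full schema.
{A, H, J}⁺: J→B adds B; AHJ→EG adds E, G → {A, B, E, G, H, J}. Minimal: {H, J}⁺ = {B, H, J}; {A, J}⁺ = {A, B, J}; {A, H}⁺ = {A, H} — none reach the full schema.

(A, E), (E, G), (E, H), (A, H, J)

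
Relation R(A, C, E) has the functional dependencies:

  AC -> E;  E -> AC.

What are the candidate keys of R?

{E}⁺: E→AC adds A, C → {A, C, E}.
{A, C}⁺: AC→E adds E → {A, C, E}. Minimal: {C}⁺ = {C}; {A}⁺ = {A} — none reach the full schema.

(E), (A, C)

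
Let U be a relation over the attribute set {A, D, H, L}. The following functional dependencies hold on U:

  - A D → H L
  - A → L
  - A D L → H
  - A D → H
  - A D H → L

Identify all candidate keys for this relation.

{A, D}⁺: AD→HL adds H, L → {A, D, H, L}. Minimal: {D}⁺ = {D}; {A}⁺ = {A, L} — none reach the full schema.

AD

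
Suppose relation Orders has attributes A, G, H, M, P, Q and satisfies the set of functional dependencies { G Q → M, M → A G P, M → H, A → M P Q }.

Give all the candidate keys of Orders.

{A}⁺: A→MPQ adds M, P, Q; M→AGP adds G; M→H adds H → {A, G, H, M, P, Q}.
{M}⁺: M→AGP adds A, G, P; M→H adds H; A→MPQ adds Q → {A, G, H, M, P, Q}.
{G, Q}⁺: GQ→M adds M; M→AGP adds A, P; M→H adds H → {A, G, H, M, P, Q}. Minimal: {Q}⁺ = {Q}; {G}⁺ = {G} — none reach the full schema.

(A), (M), (G, Q)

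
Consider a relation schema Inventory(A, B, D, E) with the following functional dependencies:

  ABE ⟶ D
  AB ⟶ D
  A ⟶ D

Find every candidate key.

Attributes A, B, E never appear on any right-hand side, so every candidate key must contain {A, B, E}.
{A, B, E}⁺ = {A, B, D, E}, which is all of the schema, so {A, B, E} is the only candidate key.

ABE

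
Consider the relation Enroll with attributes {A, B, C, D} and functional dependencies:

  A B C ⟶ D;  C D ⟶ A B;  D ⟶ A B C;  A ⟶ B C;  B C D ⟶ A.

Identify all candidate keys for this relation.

{A}, {D}

{A}⁺: A→BC adds B, C; ABC→D adds D → {A, B, C, D}.
{D}⁺: D→ABC adds A, B, C → {A, B, C, D}.
Any other superkey contains one of these as a subset, so there are no further candidate keys.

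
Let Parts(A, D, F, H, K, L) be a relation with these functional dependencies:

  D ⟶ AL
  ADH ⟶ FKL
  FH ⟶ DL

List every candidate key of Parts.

Attribute H never appears on the right-hand side of any dependency, so H must belong to every candidate key.
{H}⁺ = {H}, which is not all of the schema, so we must add further attributes.
{D, H}⁺: D→AL adds A, L; ADH→FKL adds F, K → {A, D, F, H, K, L}. Minimal: {H}⁺ = {H}; {D}⁺ = {A, D, L} — none reach the full schema.
{F, H}⁺: FH→DL adds D, L; D→AL adds A; ADH→FKL adds K → {A, D, F, H, K, L}. Minimal: {H}⁺ = {H}; {F}⁺ = {F} — none reach the full schema.
Any other superkey contains one of these as a subset, so there are no further candidate keys.

DH, FH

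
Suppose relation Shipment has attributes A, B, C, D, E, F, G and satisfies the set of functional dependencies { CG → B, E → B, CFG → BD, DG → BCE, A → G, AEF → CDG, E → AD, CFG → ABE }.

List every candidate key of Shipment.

(E, F), (A, C, F), (A, D, F), (C, F, G), (D, F, G)

Attribute F never appears on the right-hand side of any dependency, so F must belong to every candidate key.
{F}⁺ = {F}, which is not all of the schema, so we must add further attributes.
{E, F}⁺: E→B adds B; E→AD adds A, D; A→G adds G; AEF→CDG adds C → {A, B, C, D, E, F, G}. Minimal: {F}⁺ = {F}; {E}⁺ = {A, B, C, D, E, G} — none reach the full schema.
{A, C, F}⁺: A→G adds G; CFG→ABE adds B, E; CFG→BD adds D → {A, B, C, D, E, F, G}. Minimal: {C, F}⁺ = {C, F}; {A, F}⁺ = {A, F, G}; {A, C}⁺ = {A, B, C, G} — none reach the full schema.
{A, D, F}⁺: A→G adds G; DG→BCE adds B, C, E → {A, B, C, D, E, F, G}. Minimal: {D, F}⁺ = {D, F}; {A, F}⁺ = {A, F, G}; {A, D}⁺ = {A, B, C, D, E, G} — none reach the full schema.
{C, F, G}⁺: CG→B adds B; CFG→BD adds D; DG→BCE adds E; E→AD adds A → {A, B, C, D, E, F, G}. Minimal: {F, G}⁺ = {F, G}; {C, G}⁺ = {B, C, G}; {C, F}⁺ = {C, F} — none reach the full schema.
{D, F, G}⁺: DG→BCE adds B, C, E; E→AD adds A → {A, B, C, D, E, F, G}. Minimal: {F, G}⁺ = {F, G}; {D, G}⁺ = {A, B, C, D, E, G}; {D, F}⁺ = {D, F} — none reach the full schema.
Any other superkey contains one of these as a subset, so there are no further candidate keys.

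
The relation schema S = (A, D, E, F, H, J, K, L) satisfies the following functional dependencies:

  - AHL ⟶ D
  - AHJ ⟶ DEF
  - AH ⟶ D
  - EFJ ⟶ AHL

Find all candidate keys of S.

(A, H, J, K), (E, F, J, K)

{A, H, J, K}⁺: AHJ→DEF adds D, E, F; EFJ→AHL adds L → {A, D, E, F, H, J, K, L}. Minimal: {H, J, K}⁺ = {H, J, K}; {A, J, K}⁺ = {A, J, K}; {A, H, K}⁺ = {A, D, H, K}; … — none reach the full schema.
{E, F, J, K}⁺: EFJ→AHL adds A, H, L; AHL→D adds D → {A, D, E, F, H, J, K, L}. Minimal: {F, J, K}⁺ = {F, J, K}; {E, J, K}⁺ = {E, J, K}; {E, F, K}⁺ = {E, F, K}; … — none reach the full schema.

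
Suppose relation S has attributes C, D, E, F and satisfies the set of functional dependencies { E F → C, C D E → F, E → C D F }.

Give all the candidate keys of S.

E

{E}⁺: E→CDF adds C, D, F → {C, D, E, F}.
No other minimal superkey exists.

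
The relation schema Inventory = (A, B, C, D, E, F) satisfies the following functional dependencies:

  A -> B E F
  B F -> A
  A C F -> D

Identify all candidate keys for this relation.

{A, C}, {B, C, F}

Attribute C never appears on the right-hand side of any dependency, so C must belong to every candidate key.
{C}⁺ = {C}, which is not all of the schema, so we must add further attributes.
{A, C}⁺: A→BEF adds B, E, F; ACF→D adds D → {A, B, C, D, E, F}.
{B, C, F}⁺: BF→A adds A; ACF→D adds D; A→BEF adds E → {A, B, C, D, E, F}.
Any other superkey contains one of these as a subset, so there are no further candidate keys.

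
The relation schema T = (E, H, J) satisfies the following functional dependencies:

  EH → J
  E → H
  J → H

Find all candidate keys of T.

{E}

Attribute E never appears on the right-hand side of any dependency, so E must belong to every candidate key.
{E}⁺ = {E, H, J}, which is all of the schema, so {E} is the only candidate key.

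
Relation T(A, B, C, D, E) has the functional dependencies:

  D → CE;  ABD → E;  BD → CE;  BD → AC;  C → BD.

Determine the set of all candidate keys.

{C}, {D}

{C}⁺: C→BD adds B, D; D→CE adds E; BD→AC adds A → {A, B, C, D, E}.
{D}⁺: D→CE adds C, E; C→BD adds B; BD→AC adds A → {A, B, C, D, E}.
Any other superkey contains one of these as a subset, so there are no further candidate keys.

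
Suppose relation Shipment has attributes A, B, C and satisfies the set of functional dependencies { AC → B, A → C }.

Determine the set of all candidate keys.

A

{A}⁺: A→C adds C; AC→B adds B → {A, B, C}.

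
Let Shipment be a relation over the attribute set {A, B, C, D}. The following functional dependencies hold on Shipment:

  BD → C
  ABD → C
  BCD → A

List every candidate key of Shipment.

Attributes B, D never appear on any right-hand side, so every candidate key must contain {B, D}.
{B, D}⁺ = {A, B, C, D}, which is all of the schema, so {B, D} is the only candidate key.

BD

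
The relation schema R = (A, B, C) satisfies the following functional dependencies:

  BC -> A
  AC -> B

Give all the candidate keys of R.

{A, C}⁺: AC→B adds B → {A, B, C}.
{B, C}⁺: BC→A adds A → {A, B, C}.

{A, C}, {B, C}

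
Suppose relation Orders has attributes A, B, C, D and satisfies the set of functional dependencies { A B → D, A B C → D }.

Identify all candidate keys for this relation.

Attributes A, B, C never appear on any right-hand side, so every candidate key must contain {A, B, C}.
{A, B, C}⁺ = {A, B, C, D}, which is all of the schema, so {A, B, C} is the only candidate key.

{A, B, C}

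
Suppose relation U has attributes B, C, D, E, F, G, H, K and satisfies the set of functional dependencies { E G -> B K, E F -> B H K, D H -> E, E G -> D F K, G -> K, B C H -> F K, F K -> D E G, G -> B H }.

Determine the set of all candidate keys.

{C, G}; {B, C, H}; {C, E, F}; {C, F, K}; {C, D, F, H}

Attribute C never appears on the right-hand side of any dependency, so C must belong to every candidate key.
{C}⁺ = {C}, which is not all of the schema, so we must add further attributes.
{C, G}⁺: G→K adds K; G→BH adds B, H; BCH→FK adds F; FK→DEG adds D, E → {B, C, D, E, F, G, H, K}. Minimal: {G}⁺ = {B, G, H, K}; {C}⁺ = {C} — none reach the full schema.
{B, C, H}⁺: BCH→FK adds F, K; FK→DEG adds D, E, G → {B, C, D, E, F, G, H, K}. Minimal: {C, H}⁺ = {C, H}; {B, H}⁺ = {B, H}; {B, C}⁺ = {B, C} — none reach the full schema.
{C, E, F}⁺: EF→BHK adds B, H, K; FK→DEG adds D, G → {B, C, D, E, F, G, H, K}. Minimal: {E, F}⁺ = {B, D, E, F, G, H, K}; {C, F}⁺ = {C, F}; {C, E}⁺ = {C, E} — none reach the full schema.
{C, F, K}⁺: FK→DEG adds D, E, G; G→BH adds B, H → {B, C, D, E, F, G, H, K}. Minimal: {F, K}⁺ = {B, D, E, F, G, H, K}; {C, K}⁺ = {C, K}; {C, F}⁺ = {C, F} — none reach the full schema.
{C, D, F, H}⁺: DH→E adds E; EF→BHK adds B, K; FK→DEG adds G → {B, C, D, E, F, G, H, K}. Minimal: {D, F, H}⁺ = {B, D, E, F, G, H, K}; {C, F, H}⁺ = {C, F, H}; {C, D, H}⁺ = {C, D, E, H}; … — none reach the full schema.
Any other superkey contains one of these as a subset, so there are no further candidate keys.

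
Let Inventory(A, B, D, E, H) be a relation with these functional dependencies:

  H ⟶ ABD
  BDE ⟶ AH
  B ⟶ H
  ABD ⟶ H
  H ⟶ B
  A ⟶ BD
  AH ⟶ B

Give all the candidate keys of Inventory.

{A, E}⁺: A→BD adds B, D; BDE→AH adds H → {A, B, D, E, H}. Minimal: {E}⁺ = {E}; {A}⁺ = {A, B, D, H} — none reach the full schema.
{B, E}⁺: B→H adds H; H→ABD adds A, D → {A, B, D, E, H}. Minimal: {E}⁺ = {E}; {B}⁺ = {A, B, D, H} — none reach the full schema.
{E, H}⁺: H→ABD adds A, B, D → {A, B, D, E, H}. Minimal: {H}⁺ = {A, B, D, H}; {E}⁺ = {E} — none reach the full schema.

AE, BE, EH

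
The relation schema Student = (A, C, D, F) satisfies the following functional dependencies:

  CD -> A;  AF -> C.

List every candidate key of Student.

{A, D, F}⁺: AF→C adds C → {A, C, D, F}.
{C, D, F}⁺: CD→A adds A → {A, C, D, F}.

{A, D, F}, {C, D, F}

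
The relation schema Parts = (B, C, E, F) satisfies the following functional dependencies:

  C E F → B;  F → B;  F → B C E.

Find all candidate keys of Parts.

{F}

Attribute F never appears on the right-hand side of any dependency, so F must belong to every candidate key.
{F}⁺ = {B, C, E, F}, which is all of the schema, so {F} is the only candidate key.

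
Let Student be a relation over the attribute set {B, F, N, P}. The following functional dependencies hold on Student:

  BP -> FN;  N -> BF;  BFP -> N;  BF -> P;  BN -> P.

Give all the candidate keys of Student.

{N}, {B, F}, {B, P}

{N}⁺: N→BF adds B, F; BF→P adds P → {B, F, N, P}.
{B, F}⁺: BF→P adds P; BP→FN adds N → {B, F, N, P}. Minimal: {F}⁺ = {F}; {B}⁺ = {B} — none reach the full schema.
{B, P}⁺: BP→FN adds F, N → {B, F, N, P}. Minimal: {P}⁺ = {P}; {B}⁺ = {B} — none reach the full schema.
Any other superkey contains one of these as a subset, so there are no further candidate keys.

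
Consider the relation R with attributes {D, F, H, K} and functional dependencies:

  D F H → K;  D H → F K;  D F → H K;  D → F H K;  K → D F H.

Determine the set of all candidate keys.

{D}⁺: D→FHK adds F, H, K → {D, F, H, K}.
{K}⁺: K→DFH adds D, F, H → {D, F, H, K}.

{D}, {K}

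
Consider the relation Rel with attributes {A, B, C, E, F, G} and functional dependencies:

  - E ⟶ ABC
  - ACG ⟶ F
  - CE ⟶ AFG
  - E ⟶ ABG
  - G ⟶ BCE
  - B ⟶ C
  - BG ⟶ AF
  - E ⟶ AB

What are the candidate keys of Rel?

{E}, {G}

{E}⁺: E→ABC adds A, B, C; CE→AFG adds F, G → {A, B, C, E, F, G}.
{G}⁺: G→BCE adds B, C, E; BG→AF adds A, F → {A, B, C, E, F, G}.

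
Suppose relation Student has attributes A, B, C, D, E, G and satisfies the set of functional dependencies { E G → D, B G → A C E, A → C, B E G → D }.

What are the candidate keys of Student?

Attributes B, G never appear on any right-hand side, so every candidate key must contain {B, G}.
{B, G}⁺ = {A, B, C, D, E, G}, which is all of the schema, so {B, G} is the only candidate key.

{B, G}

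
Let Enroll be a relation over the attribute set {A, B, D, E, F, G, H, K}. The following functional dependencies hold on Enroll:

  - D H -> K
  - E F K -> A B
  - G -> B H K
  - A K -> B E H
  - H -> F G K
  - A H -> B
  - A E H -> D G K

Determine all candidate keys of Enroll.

{A, G}⁺: G→BHK adds B, H, K; AK→BEH adds E; H→FGK adds F; AEH→DGK adds D → {A, B, D, E, F, G, H, K}. Minimal: {G}⁺ = {B, F, G, H, K}; {A}⁺ = {A} — none reach the full schema.
{A, H}⁺: H→FGK adds F, G, K; AH→B adds B; AK→BEH adds E; AEH→DGK adds D → {A, B, D, E, F, G, H, K}. Minimal: {H}⁺ = {B, F, G, H, K}; {A}⁺ = {A} — none reach the full schema.
{A, K}⁺: AK→BEH adds B, E, H; H→FGK adds F, G; AEH→DGK adds D → {A, B, D, E, F, G, H, K}. Minimal: {K}⁺ = {K}; {A}⁺ = {A} — none reach the full schema.
{E, G}⁺: G→BHK adds B, H, K; H→FGK adds F; EFK→AB adds A; AEH→DGK adds D → {A, B, D, E, F, G, H, K}. Minimal: {G}⁺ = {B, F, G, H, K}; {E}⁺ = {E} — none reach the full schema.
{E, H}⁺: H→FGK adds F, G, K; EFK→AB adds A, B; AEH→DGK adds D → {A, B, D, E, F, G, H, K}. Minimal: {H}⁺ = {B, F, G, H, K}; {E}⁺ = {E} — none reach the full schema.
{E, F, K}⁺: EFK→AB adds A, B; AK→BEH adds H; H→FGK adds G; AEH→DGK adds D → {A, B, D, E, F, G, H, K}. Minimal: {F, K}⁺ = {F, K}; {E, K}⁺ = {E, K}; {E, F}⁺ = {E, F} — none reach the full schema.

{A, G}; {A, H}; {A, K}; {E, G}; {E, H}; {E, F, K}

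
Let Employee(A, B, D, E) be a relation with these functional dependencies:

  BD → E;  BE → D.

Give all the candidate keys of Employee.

Attributes A, B never appear on any right-hand side, so every candidate key must contain {A, B}.
{A, B}⁺ = {A, B}, which is not all of the schema, so we must add further attributes.
{A, B, D}⁺: BD→E adds E → {A, B, D, E}. Minimal: {B, D}⁺ = {B, D, E}; {A, D}⁺ = {A, D}; {A, B}⁺ = {A, B} — none reach the full schema.
{A, B, E}⁺: BE→D adds D → {A, B, D, E}. Minimal: {B, E}⁺ = {B, D, E}; {A, E}⁺ = {A, E}; {A, B}⁺ = {A, B} — none reach the full schema.
Any other superkey contains one of these as a subset, so there are no further candidate keys.

{A, B, D}; {A, B, E}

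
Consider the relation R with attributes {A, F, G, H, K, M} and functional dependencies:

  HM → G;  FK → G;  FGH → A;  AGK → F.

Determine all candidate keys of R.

{A, H, K, M}, {F, H, K, M}

Attributes H, K, M never appear on any right-hand side, so every candidate key must contain {H, K, M}.
{H, K, M}⁺ = {G, H, K, M}, which is not all of the schema, so we must add further attributes.
{A, H, K, M}⁺: HM→G adds G; AGK→F adds F → {A, F, G, H, K, M}. Minimal: {H, K, M}⁺ = {G, H, K, M}; {A, K, M}⁺ = {A, K, M}; {A, H, M}⁺ = {A, G, H, M}; … — none reach the full schema.
{F, H, K, M}⁺: HM→G adds G; FGH→A adds A → {A, F, G, H, K, M}. Minimal: {H, K, M}⁺ = {G, H, K, M}; {F, K, M}⁺ = {F, G, K, M}; {F, H, M}⁺ = {A, F, G, H, M}; … — none reach the full schema.
Any other superkey contains one of these as a subset, so there are no further candidate keys.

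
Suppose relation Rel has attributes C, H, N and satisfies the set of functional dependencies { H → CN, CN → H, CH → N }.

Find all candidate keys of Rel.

{H}, {C, N}

{H}⁺: H→CN adds C, N → {C, H, N}.
{C, N}⁺: CN→H adds H → {C, H, N}. Minimal: {N}⁺ = {N}; {C}⁺ = {C} — none reach the full schema.
Any other superkey contains one of these as a subset, so there are no further candidate keys.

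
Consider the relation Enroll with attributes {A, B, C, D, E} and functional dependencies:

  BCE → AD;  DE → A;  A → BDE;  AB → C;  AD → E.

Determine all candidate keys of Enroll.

{A}; {D, E}; {B, C, E}

{A}⁺: A→BDE adds B, D, E; AB→C adds C → {A, B, C, D, E}.
{D, E}⁺: DE→A adds A; A→BDE adds B; AB→C adds C → {A, B, C, D, E}. Minimal: {E}⁺ = {E}; {D}⁺ = {D} — none reach the full schema.
{B, C, E}⁺: BCE→AD adds A, D → {A, B, C, D, E}. Minimal: {C, E}⁺ = {C, E}; {B, E}⁺ = {B, E}; {B, C}⁺ = {B, C} — none reach the full schema.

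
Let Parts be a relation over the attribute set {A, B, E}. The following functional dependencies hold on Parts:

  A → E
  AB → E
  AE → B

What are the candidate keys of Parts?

A

Attribute A never appears on the right-hand side of any dependency, so A must belong to every candidate key.
{A}⁺ = {A, B, E}, which is all of the schema, so {A} is the only candidate key.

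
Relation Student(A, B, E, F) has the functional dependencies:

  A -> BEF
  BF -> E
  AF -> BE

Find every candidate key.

A

Attribute A never appears on the right-hand side of any dependency, so A must belong to every candidate key.
{A}⁺ = {A, B, E, F}, which is all of the schema, so {A} is the only candidate key.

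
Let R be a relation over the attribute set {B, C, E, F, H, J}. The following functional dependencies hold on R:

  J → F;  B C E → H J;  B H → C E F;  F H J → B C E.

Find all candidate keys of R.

{B, H}⁺: BH→CEF adds C, E, F; BCE→HJ adds J → {B, C, E, F, H, J}. Minimal: {H}⁺ = {H}; {B}⁺ = {B} — none reach the full schema.
{H, J}⁺: J→F adds F; FHJ→BCE adds B, C, E → {B, C, E, F, H, J}. Minimal: {J}⁺ = {F, J}; {H}⁺ = {H} — none reach the full schema.
{B, C, E}⁺: BCE→HJ adds H, J; BH→CEF adds F → {B, C, E, F, H, J}. Minimal: {C, E}⁺ = {C, E}; {B, E}⁺ = {B, E}; {B, C}⁺ = {B, C} — none reach the full schema.
Any other superkey contains one of these as a subset, so there are no further candidate keys.

{B, H}; {H, J}; {B, C, E}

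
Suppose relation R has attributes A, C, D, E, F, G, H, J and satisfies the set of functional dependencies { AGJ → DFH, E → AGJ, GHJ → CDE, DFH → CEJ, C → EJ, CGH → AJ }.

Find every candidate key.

{C}⁺: C→EJ adds E, J; E→AGJ adds A, G; AGJ→DFH adds D, F, H → {A, C, D, E, F, G, H, J}.
{E}⁺: E→AGJ adds A, G, J; AGJ→DFH adds D, F, H; GHJ→CDE adds C → {A, C, D, E, F, G, H, J}.
{A, G, J}⁺: AGJ→DFH adds D, F, H; GHJ→CDE adds C, E → {A, C, D, E, F, G, H, J}. Minimal: {G, J}⁺ = {G, J}; {A, J}⁺ = {A, J}; {A, G}⁺ = {A, G} — none reach the full schema.
{D, F, H}⁺: DFH→CEJ adds C, E, J; E→AGJ adds A, G → {A, C, D, E, F, G, H, J}. Minimal: {F, H}⁺ = {F, H}; {D, H}⁺ = {D, H}; {D, F}⁺ = {D, F} — none reach the full schema.
{G, H, J}⁺: GHJ→CDE adds C, D, E; CGH→AJ adds A; AGJ→DFH adds F → {A, C, D, E, F, G, H, J}. Minimal: {H, J}⁺ = {H, J}; {G, J}⁺ = {G, J}; {G, H}⁺ = {G, H} — none reach the full schema.
Any other superkey contains one of these as a subset, so there are no further candidate keys.

(C), (E), (A, G, J), (D, F, H), (G, H, J)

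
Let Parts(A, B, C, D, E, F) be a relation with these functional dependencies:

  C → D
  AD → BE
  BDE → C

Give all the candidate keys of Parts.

Attributes A, F never appear on any right-hand side, so every candidate key must contain {A, F}.
{A, F}⁺ = {A, F}, which is not all of the schema, so we must add further attributes.
{A, C, F}⁺: C→D adds D; AD→BE adds B, E → {A, B, C, D, E, F}.
{A, D, F}⁺: AD→BE adds B, E; BDE→C adds C → {A, B, C, D, E, F}.
Any other superkey contains one of these as a subset, so there are no further candidate keys.

{A, C, F}; {A, D, F}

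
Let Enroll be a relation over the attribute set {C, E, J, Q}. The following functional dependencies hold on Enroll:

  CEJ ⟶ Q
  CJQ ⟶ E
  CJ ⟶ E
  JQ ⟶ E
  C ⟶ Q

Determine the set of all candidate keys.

{C, J}

Attributes C, J never appear on any right-hand side, so every candidate key must contain {C, J}.
{C, J}⁺ = {C, E, J, Q}, which is all of the schema, so {C, J} is the only candidate key.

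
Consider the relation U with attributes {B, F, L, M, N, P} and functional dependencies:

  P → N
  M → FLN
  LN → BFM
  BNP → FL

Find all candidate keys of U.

Attribute P never appears on the right-hand side of any dependency, so P must belong to every candidate key.
{P}⁺ = {N, P}, which is not all of the schema, so we must add further attributes.
{B, P}⁺: P→N adds N; BNP→FL adds F, L; LN→BFM adds M → {B, F, L, M, N, P}.
{L, P}⁺: P→N adds N; LN→BFM adds B, F, M → {B, F, L, M, N, P}.
{M, P}⁺: P→N adds N; M→FLN adds F, L; LN→BFM adds B → {B, F, L, M, N, P}.
Any other superkey contains one of these as a subset, so there are no further candidate keys.

{B, P}, {L, P}, {M, P}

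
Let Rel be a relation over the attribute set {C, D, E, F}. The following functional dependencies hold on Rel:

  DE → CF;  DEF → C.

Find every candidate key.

(D, E)

Attributes D, E never appear on any right-hand side, so every candidate key must contain {D, E}.
{D, E}⁺ = {C, D, E, F}, which is all of the schema, so {D, E} is the only candidate key.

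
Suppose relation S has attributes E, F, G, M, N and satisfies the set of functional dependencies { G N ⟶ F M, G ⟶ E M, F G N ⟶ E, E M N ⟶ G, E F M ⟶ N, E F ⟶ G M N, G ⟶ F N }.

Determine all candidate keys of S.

{G}, {E, F}, {E, M, N}

{G}⁺: G→EM adds E, M; G→FN adds F, N → {E, F, G, M, N}.
{E, F}⁺: EF→GMN adds G, M, N → {E, F, G, M, N}. Minimal: {F}⁺ = {F}; {E}⁺ = {E} — none reach the full schema.
{E, M, N}⁺: EMN→G adds G; G→FN adds F → {E, F, G, M, N}. Minimal: {M, N}⁺ = {M, N}; {E, N}⁺ = {E, N}; {E, M}⁺ = {E, M} — none reach the full schema.
Any other superkey contains one of these as a subset, so there are no further candidate keys.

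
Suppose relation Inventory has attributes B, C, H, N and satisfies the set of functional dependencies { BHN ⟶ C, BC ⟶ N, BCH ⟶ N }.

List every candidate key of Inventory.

Attributes B, H never appear on any right-hand side, so every candidate key must contain {B, H}.
{B, H}⁺ = {B, H}, which is not all of the schema, so we must add further attributes.
{B, C, H}⁺: BC→N adds N → {B, C, H, N}.
{B, H, N}⁺: BHN→C adds C → {B, C, H, N}.

{B, C, H}; {B, H, N}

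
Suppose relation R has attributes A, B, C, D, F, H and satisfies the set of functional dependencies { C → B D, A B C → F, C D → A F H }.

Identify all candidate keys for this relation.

Attribute C never appears on the right-hand side of any dependency, so C must belong to every candidate key.
{C}⁺ = {A, B, C, D, F, H}, which is all of the schema, so {C} is the only candidate key.

{C}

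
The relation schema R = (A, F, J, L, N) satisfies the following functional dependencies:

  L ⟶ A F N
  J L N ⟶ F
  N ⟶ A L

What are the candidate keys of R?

JL; JN

{J, L}⁺: L→AFN adds A, F, N → {A, F, J, L, N}. Minimal: {L}⁺ = {A, F, L, N}; {J}⁺ = {J} — none reach the full schema.
{J, N}⁺: N→AL adds A, L; L→AFN adds F → {A, F, J, L, N}. Minimal: {N}⁺ = {A, F, L, N}; {J}⁺ = {J} — none reach the full schema.
Any other superkey contains one of these as a subset, so there are no further candidate keys.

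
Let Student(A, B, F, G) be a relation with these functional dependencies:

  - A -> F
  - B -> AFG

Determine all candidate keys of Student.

(B)

{B}⁺: B→AFG adds A, F, G → {A, B, F, G}.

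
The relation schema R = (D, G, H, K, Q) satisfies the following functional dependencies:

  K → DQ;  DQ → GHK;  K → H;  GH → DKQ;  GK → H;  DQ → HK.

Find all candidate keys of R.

K, DQ, GH

{K}⁺: K→DQ adds D, Q; DQ→GHK adds G, H → {D, G, H, K, Q}.
{D, Q}⁺: DQ→GHK adds G, H, K → {D, G, H, K, Q}.
{G, H}⁺: GH→DKQ adds D, K, Q → {D, G, H, K, Q}.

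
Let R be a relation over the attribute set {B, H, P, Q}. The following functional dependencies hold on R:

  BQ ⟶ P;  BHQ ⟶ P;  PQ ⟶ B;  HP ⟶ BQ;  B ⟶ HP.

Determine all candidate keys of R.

{B}, {H, P}, {P, Q}

{B}⁺: B→HP adds H, P; HP→BQ adds Q → {B, H, P, Q}.
{H, P}⁺: HP→BQ adds B, Q → {B, H, P, Q}.
{P, Q}⁺: PQ→B adds B; B→HP adds H → {B, H, P, Q}.
Any other superkey contains one of these as a subset, so there are no further candidate keys.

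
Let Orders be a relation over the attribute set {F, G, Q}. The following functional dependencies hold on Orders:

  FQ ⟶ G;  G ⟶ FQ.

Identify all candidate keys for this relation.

{G}⁺: G→FQ adds F, Q → {F, G, Q}.
{F, Q}⁺: FQ→G adds G → {F, G, Q}. Minimal: {Q}⁺ = {Q}; {F}⁺ = {F} — none reach the full schema.

G, FQ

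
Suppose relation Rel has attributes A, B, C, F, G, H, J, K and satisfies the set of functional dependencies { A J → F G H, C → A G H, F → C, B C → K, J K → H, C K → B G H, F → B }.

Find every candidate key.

{A, J}⁺: AJ→FGH adds F, G, H; F→C adds C; F→B adds B; BC→K adds K → {A, B, C, F, G, H, J, K}.
{C, J}⁺: C→AGH adds A, G, H; AJ→FGH adds F; F→B adds B; BC→K adds K → {A, B, C, F, G, H, J, K}.
{F, J}⁺: F→C adds C; F→B adds B; C→AGH adds A, G, H; BC→K adds K → {A, B, C, F, G, H, J, K}.

(A, J); (C, J); (F, J)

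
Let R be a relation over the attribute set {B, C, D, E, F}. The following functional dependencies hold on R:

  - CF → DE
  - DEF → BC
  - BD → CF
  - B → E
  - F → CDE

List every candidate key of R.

{F}⁺: F→CDE adds C, D, E; DEF→BC adds B → {B, C, D, E, F}.
{B, D}⁺: BD→CF adds C, F; B→E adds E → {B, C, D, E, F}. Minimal: {D}⁺ = {D}; {B}⁺ = {B, E} — none reach the full schema.

{F}, {B, D}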